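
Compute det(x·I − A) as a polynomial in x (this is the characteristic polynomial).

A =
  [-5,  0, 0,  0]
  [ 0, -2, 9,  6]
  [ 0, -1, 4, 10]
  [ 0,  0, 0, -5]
x^4 + 8*x^3 + 6*x^2 - 40*x + 25

Expanding det(x·I − A) (e.g. by cofactor expansion or by noting that A is similar to its Jordan form J, which has the same characteristic polynomial as A) gives
  χ_A(x) = x^4 + 8*x^3 + 6*x^2 - 40*x + 25
which factors as (x - 1)^2*(x + 5)^2. The eigenvalues (with algebraic multiplicities) are λ = -5 with multiplicity 2, λ = 1 with multiplicity 2.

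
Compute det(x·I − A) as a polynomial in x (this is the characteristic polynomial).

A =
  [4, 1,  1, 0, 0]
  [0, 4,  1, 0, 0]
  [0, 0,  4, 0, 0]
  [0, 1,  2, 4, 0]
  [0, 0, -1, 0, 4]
x^5 - 20*x^4 + 160*x^3 - 640*x^2 + 1280*x - 1024

Expanding det(x·I − A) (e.g. by cofactor expansion or by noting that A is similar to its Jordan form J, which has the same characteristic polynomial as A) gives
  χ_A(x) = x^5 - 20*x^4 + 160*x^3 - 640*x^2 + 1280*x - 1024
which factors as (x - 4)^5. The eigenvalues (with algebraic multiplicities) are λ = 4 with multiplicity 5.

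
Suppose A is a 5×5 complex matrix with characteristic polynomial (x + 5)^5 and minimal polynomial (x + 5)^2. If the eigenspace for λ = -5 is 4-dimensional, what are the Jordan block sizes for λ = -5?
Block sizes for λ = -5: [2, 1, 1, 1]

Step 1 — from the characteristic polynomial, algebraic multiplicity of λ = -5 is 5. From dim ker(A − (-5)·I) = 4, there are exactly 4 Jordan blocks for λ = -5.
Step 2 — from the minimal polynomial, the factor (x + 5)^2 tells us the largest block for λ = -5 has size 2.
Step 3 — with total size 5, 4 blocks, and largest block 2, the block sizes (in nonincreasing order) are [2, 1, 1, 1].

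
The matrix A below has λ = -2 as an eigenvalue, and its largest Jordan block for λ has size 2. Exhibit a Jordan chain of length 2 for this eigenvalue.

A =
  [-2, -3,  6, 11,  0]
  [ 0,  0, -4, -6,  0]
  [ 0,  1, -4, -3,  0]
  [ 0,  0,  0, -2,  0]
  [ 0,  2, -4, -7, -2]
A Jordan chain for λ = -2 of length 2:
v_1 = (-3, 2, 1, 0, 2)ᵀ
v_2 = (0, 1, 0, 0, 0)ᵀ

Let N = A − (-2)·I. We want v_2 with N^2 v_2 = 0 but N^1 v_2 ≠ 0; then v_{j-1} := N · v_j for j = 2, …, 2.

Pick v_2 = (0, 1, 0, 0, 0)ᵀ.
Then v_1 = N · v_2 = (-3, 2, 1, 0, 2)ᵀ.

Sanity check: (A − (-2)·I) v_1 = (0, 0, 0, 0, 0)ᵀ = 0. ✓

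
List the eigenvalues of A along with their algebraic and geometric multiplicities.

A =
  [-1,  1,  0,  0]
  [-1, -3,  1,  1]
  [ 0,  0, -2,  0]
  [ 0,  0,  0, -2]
λ = -2: alg = 4, geom = 2

Step 1 — factor the characteristic polynomial to read off the algebraic multiplicities:
  χ_A(x) = (x + 2)^4

Step 2 — compute geometric multiplicities via the rank-nullity identity g(λ) = n − rank(A − λI):
  rank(A − (-2)·I) = 2, so dim ker(A − (-2)·I) = n − 2 = 2

Summary:
  λ = -2: algebraic multiplicity = 4, geometric multiplicity = 2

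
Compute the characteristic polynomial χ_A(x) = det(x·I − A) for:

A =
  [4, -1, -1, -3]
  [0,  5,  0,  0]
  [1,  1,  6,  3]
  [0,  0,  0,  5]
x^4 - 20*x^3 + 150*x^2 - 500*x + 625

Expanding det(x·I − A) (e.g. by cofactor expansion or by noting that A is similar to its Jordan form J, which has the same characteristic polynomial as A) gives
  χ_A(x) = x^4 - 20*x^3 + 150*x^2 - 500*x + 625
which factors as (x - 5)^4. The eigenvalues (with algebraic multiplicities) are λ = 5 with multiplicity 4.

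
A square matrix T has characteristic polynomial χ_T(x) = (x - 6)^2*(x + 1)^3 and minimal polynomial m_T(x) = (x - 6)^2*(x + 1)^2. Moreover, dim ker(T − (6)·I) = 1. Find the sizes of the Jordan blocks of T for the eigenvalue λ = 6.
Block sizes for λ = 6: [2]

Step 1 — from the characteristic polynomial, algebraic multiplicity of λ = 6 is 2. From dim ker(T − (6)·I) = 1, there are exactly 1 Jordan blocks for λ = 6.
Step 2 — from the minimal polynomial, the factor (x − 6)^2 tells us the largest block for λ = 6 has size 2.
Step 3 — with total size 2, 1 blocks, and largest block 2, the block sizes (in nonincreasing order) are [2].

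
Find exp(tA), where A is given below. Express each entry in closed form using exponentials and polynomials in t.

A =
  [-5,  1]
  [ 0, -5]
e^{tA} =
  [exp(-5*t), t*exp(-5*t)]
  [0, exp(-5*t)]

Strategy: write A = P · J · P⁻¹ where J is a Jordan canonical form, so e^{tA} = P · e^{tJ} · P⁻¹, and e^{tJ} can be computed block-by-block.

A has Jordan form
J =
  [-5,  1]
  [ 0, -5]
(up to reordering of blocks).

Per-block formulas:
  For a 2×2 Jordan block J_2(-5): exp(t · J_2(-5)) = e^(-5t)·(I + t·N), where N is the 2×2 nilpotent shift.

After assembling e^{tJ} and conjugating by P, we get:

e^{tA} =
  [exp(-5*t), t*exp(-5*t)]
  [0, exp(-5*t)]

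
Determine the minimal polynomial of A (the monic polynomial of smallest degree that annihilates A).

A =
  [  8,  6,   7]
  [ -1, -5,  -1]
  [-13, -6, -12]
x^3 + 9*x^2 + 15*x - 25

The characteristic polynomial is χ_A(x) = (x - 1)*(x + 5)^2, so the eigenvalues are known. The minimal polynomial is
  m_A(x) = Π_λ (x − λ)^{k_λ}
where k_λ is the size of the *largest* Jordan block for λ (equivalently, the smallest k with (A − λI)^k v = 0 for every generalised eigenvector v of λ).

  λ = -5: largest Jordan block has size 2, contributing (x + 5)^2
  λ = 1: largest Jordan block has size 1, contributing (x − 1)

So m_A(x) = (x - 1)*(x + 5)^2 = x^3 + 9*x^2 + 15*x - 25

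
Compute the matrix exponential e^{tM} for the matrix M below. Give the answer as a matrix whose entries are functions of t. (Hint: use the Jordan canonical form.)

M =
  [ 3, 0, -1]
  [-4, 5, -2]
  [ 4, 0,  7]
e^{tM} =
  [-2*t*exp(5*t) + exp(5*t), 0, -t*exp(5*t)]
  [-4*t*exp(5*t), exp(5*t), -2*t*exp(5*t)]
  [4*t*exp(5*t), 0, 2*t*exp(5*t) + exp(5*t)]

Strategy: write M = P · J · P⁻¹ where J is a Jordan canonical form, so e^{tM} = P · e^{tJ} · P⁻¹, and e^{tJ} can be computed block-by-block.

M has Jordan form
J =
  [5, 1, 0]
  [0, 5, 0]
  [0, 0, 5]
(up to reordering of blocks).

Per-block formulas:
  For a 1×1 block at λ = 5: exp(t · [5]) = [e^(5t)].
  For a 2×2 Jordan block J_2(5): exp(t · J_2(5)) = e^(5t)·(I + t·N), where N is the 2×2 nilpotent shift.

After assembling e^{tJ} and conjugating by P, we get:

e^{tM} =
  [-2*t*exp(5*t) + exp(5*t), 0, -t*exp(5*t)]
  [-4*t*exp(5*t), exp(5*t), -2*t*exp(5*t)]
  [4*t*exp(5*t), 0, 2*t*exp(5*t) + exp(5*t)]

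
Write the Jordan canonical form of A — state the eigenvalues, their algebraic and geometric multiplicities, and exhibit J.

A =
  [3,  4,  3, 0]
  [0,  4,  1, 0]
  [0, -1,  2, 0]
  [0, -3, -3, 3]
J_3(3) ⊕ J_1(3)

The characteristic polynomial is
  det(x·I − A) = x^4 - 12*x^3 + 54*x^2 - 108*x + 81 = (x - 3)^4

Eigenvalues and multiplicities (the geometric multiplicity of λ is n − rank(A − λI), which equals the number of Jordan blocks for λ):
  λ = 3: algebraic multiplicity = 4, geometric multiplicity = 2

Determining the block sizes for each eigenvalue:
  λ = 3: with am = 4 and gm = 2, the partition is not yet determined (e.g. several partitions of 4 into 2 parts exist). Let N = A − (3)·I. Computing rank(N^1) = 2, rank(N^2) = 1, rank(N^3) = 0; the number of blocks of size ≥ j is rank(N^{j−1}) − rank(N^j), giving [2, 1, 1]. So we have 1 block(s) of size 3, 1 block(s) of size 1 → block sizes [3, 1]

Assembling the blocks gives a Jordan form
J =
  [3, 1, 0, 0]
  [0, 3, 1, 0]
  [0, 0, 3, 0]
  [0, 0, 0, 3]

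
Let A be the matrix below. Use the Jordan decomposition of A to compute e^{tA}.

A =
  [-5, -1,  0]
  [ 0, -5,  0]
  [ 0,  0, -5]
e^{tA} =
  [exp(-5*t), -t*exp(-5*t), 0]
  [0, exp(-5*t), 0]
  [0, 0, exp(-5*t)]

Strategy: write A = P · J · P⁻¹ where J is a Jordan canonical form, so e^{tA} = P · e^{tJ} · P⁻¹, and e^{tJ} can be computed block-by-block.

A has Jordan form
J =
  [-5,  1,  0]
  [ 0, -5,  0]
  [ 0,  0, -5]
(up to reordering of blocks).

Per-block formulas:
  For a 2×2 Jordan block J_2(-5): exp(t · J_2(-5)) = e^(-5t)·(I + t·N), where N is the 2×2 nilpotent shift.
  For a 1×1 block at λ = -5: exp(t · [-5]) = [e^(-5t)].

After assembling e^{tJ} and conjugating by P, we get:

e^{tA} =
  [exp(-5*t), -t*exp(-5*t), 0]
  [0, exp(-5*t), 0]
  [0, 0, exp(-5*t)]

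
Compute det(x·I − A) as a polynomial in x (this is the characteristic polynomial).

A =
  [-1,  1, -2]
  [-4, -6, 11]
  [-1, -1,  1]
x^3 + 6*x^2 + 12*x + 8

Expanding det(x·I − A) (e.g. by cofactor expansion or by noting that A is similar to its Jordan form J, which has the same characteristic polynomial as A) gives
  χ_A(x) = x^3 + 6*x^2 + 12*x + 8
which factors as (x + 2)^3. The eigenvalues (with algebraic multiplicities) are λ = -2 with multiplicity 3.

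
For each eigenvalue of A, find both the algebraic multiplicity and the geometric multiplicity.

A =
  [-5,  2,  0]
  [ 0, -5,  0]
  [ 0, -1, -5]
λ = -5: alg = 3, geom = 2

Step 1 — factor the characteristic polynomial to read off the algebraic multiplicities:
  χ_A(x) = (x + 5)^3

Step 2 — compute geometric multiplicities via the rank-nullity identity g(λ) = n − rank(A − λI):
  rank(A − (-5)·I) = 1, so dim ker(A − (-5)·I) = n − 1 = 2

Summary:
  λ = -5: algebraic multiplicity = 3, geometric multiplicity = 2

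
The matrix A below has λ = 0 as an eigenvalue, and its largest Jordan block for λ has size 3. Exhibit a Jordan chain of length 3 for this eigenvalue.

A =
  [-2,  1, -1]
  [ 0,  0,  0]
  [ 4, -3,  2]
A Jordan chain for λ = 0 of length 3:
v_1 = (1, 0, -2)ᵀ
v_2 = (1, 0, -3)ᵀ
v_3 = (0, 1, 0)ᵀ

Let N = A − (0)·I. We want v_3 with N^3 v_3 = 0 but N^2 v_3 ≠ 0; then v_{j-1} := N · v_j for j = 3, …, 2.

Pick v_3 = (0, 1, 0)ᵀ.
Then v_2 = N · v_3 = (1, 0, -3)ᵀ.
Then v_1 = N · v_2 = (1, 0, -2)ᵀ.

Sanity check: (A − (0)·I) v_1 = (0, 0, 0)ᵀ = 0. ✓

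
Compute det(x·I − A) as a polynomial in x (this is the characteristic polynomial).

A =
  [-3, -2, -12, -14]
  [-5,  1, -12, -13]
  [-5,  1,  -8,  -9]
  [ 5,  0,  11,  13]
x^4 - 3*x^3 - 6*x^2 + 28*x - 24

Expanding det(x·I − A) (e.g. by cofactor expansion or by noting that A is similar to its Jordan form J, which has the same characteristic polynomial as A) gives
  χ_A(x) = x^4 - 3*x^3 - 6*x^2 + 28*x - 24
which factors as (x - 2)^3*(x + 3). The eigenvalues (with algebraic multiplicities) are λ = -3 with multiplicity 1, λ = 2 with multiplicity 3.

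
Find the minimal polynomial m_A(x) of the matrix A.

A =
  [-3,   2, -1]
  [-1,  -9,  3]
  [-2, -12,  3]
x^3 + 9*x^2 + 27*x + 27

The characteristic polynomial is χ_A(x) = (x + 3)^3, so the eigenvalues are known. The minimal polynomial is
  m_A(x) = Π_λ (x − λ)^{k_λ}
where k_λ is the size of the *largest* Jordan block for λ (equivalently, the smallest k with (A − λI)^k v = 0 for every generalised eigenvector v of λ).

  λ = -3: largest Jordan block has size 3, contributing (x + 3)^3

So m_A(x) = (x + 3)^3 = x^3 + 9*x^2 + 27*x + 27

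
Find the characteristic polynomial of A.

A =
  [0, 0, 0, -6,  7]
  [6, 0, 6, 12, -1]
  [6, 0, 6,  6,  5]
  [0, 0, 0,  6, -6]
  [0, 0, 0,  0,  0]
x^5 - 12*x^4 + 36*x^3

Expanding det(x·I − A) (e.g. by cofactor expansion or by noting that A is similar to its Jordan form J, which has the same characteristic polynomial as A) gives
  χ_A(x) = x^5 - 12*x^4 + 36*x^3
which factors as x^3*(x - 6)^2. The eigenvalues (with algebraic multiplicities) are λ = 0 with multiplicity 3, λ = 6 with multiplicity 2.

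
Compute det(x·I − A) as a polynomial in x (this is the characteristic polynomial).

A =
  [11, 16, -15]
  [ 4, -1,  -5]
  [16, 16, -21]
x^3 + 11*x^2 + 35*x + 25

Expanding det(x·I − A) (e.g. by cofactor expansion or by noting that A is similar to its Jordan form J, which has the same characteristic polynomial as A) gives
  χ_A(x) = x^3 + 11*x^2 + 35*x + 25
which factors as (x + 1)*(x + 5)^2. The eigenvalues (with algebraic multiplicities) are λ = -5 with multiplicity 2, λ = -1 with multiplicity 1.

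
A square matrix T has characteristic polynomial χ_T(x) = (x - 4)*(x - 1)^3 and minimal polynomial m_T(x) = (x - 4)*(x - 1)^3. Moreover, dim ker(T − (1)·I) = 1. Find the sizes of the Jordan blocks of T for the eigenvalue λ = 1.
Block sizes for λ = 1: [3]

Step 1 — from the characteristic polynomial, algebraic multiplicity of λ = 1 is 3. From dim ker(T − (1)·I) = 1, there are exactly 1 Jordan blocks for λ = 1.
Step 2 — from the minimal polynomial, the factor (x − 1)^3 tells us the largest block for λ = 1 has size 3.
Step 3 — with total size 3, 1 blocks, and largest block 3, the block sizes (in nonincreasing order) are [3].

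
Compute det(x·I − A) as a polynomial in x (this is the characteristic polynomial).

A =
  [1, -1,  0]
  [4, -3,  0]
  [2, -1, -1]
x^3 + 3*x^2 + 3*x + 1

Expanding det(x·I − A) (e.g. by cofactor expansion or by noting that A is similar to its Jordan form J, which has the same characteristic polynomial as A) gives
  χ_A(x) = x^3 + 3*x^2 + 3*x + 1
which factors as (x + 1)^3. The eigenvalues (with algebraic multiplicities) are λ = -1 with multiplicity 3.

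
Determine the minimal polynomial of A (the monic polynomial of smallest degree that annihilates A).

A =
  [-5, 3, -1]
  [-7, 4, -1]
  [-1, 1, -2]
x^3 + 3*x^2 + 3*x + 1

The characteristic polynomial is χ_A(x) = (x + 1)^3, so the eigenvalues are known. The minimal polynomial is
  m_A(x) = Π_λ (x − λ)^{k_λ}
where k_λ is the size of the *largest* Jordan block for λ (equivalently, the smallest k with (A − λI)^k v = 0 for every generalised eigenvector v of λ).

  λ = -1: largest Jordan block has size 3, contributing (x + 1)^3

So m_A(x) = (x + 1)^3 = x^3 + 3*x^2 + 3*x + 1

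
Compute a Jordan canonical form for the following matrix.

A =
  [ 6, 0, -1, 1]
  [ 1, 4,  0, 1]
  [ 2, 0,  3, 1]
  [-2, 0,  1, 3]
J_2(4) ⊕ J_2(4)

The characteristic polynomial is
  det(x·I − A) = x^4 - 16*x^3 + 96*x^2 - 256*x + 256 = (x - 4)^4

Eigenvalues and multiplicities (the geometric multiplicity of λ is n − rank(A − λI), which equals the number of Jordan blocks for λ):
  λ = 4: algebraic multiplicity = 4, geometric multiplicity = 2

Determining the block sizes for each eigenvalue:
  λ = 4: with am = 4 and gm = 2, the partition is not yet determined (e.g. several partitions of 4 into 2 parts exist). Let N = A − (4)·I. Computing rank(N^1) = 2, rank(N^2) = 0; the number of blocks of size ≥ j is rank(N^{j−1}) − rank(N^j), giving [2, 2]. So we have 2 block(s) of size 2 → block sizes [2, 2]

Assembling the blocks gives a Jordan form
J =
  [4, 1, 0, 0]
  [0, 4, 0, 0]
  [0, 0, 4, 1]
  [0, 0, 0, 4]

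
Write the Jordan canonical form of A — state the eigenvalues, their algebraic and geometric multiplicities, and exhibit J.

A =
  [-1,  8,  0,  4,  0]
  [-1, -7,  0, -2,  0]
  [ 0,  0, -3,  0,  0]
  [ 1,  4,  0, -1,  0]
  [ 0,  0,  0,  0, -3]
J_2(-3) ⊕ J_1(-3) ⊕ J_1(-3) ⊕ J_1(-3)

The characteristic polynomial is
  det(x·I − A) = x^5 + 15*x^4 + 90*x^3 + 270*x^2 + 405*x + 243 = (x + 3)^5

Eigenvalues and multiplicities (the geometric multiplicity of λ is n − rank(A − λI), which equals the number of Jordan blocks for λ):
  λ = -3: algebraic multiplicity = 5, geometric multiplicity = 4

Determining the block sizes for each eigenvalue:
  λ = -3: 4 blocks summing to 5 forces exactly one block of size 2 and the rest size 1 → block sizes [2, 1, 1, 1]

Assembling the blocks gives a Jordan form
J =
  [-3,  1,  0,  0,  0]
  [ 0, -3,  0,  0,  0]
  [ 0,  0, -3,  0,  0]
  [ 0,  0,  0, -3,  0]
  [ 0,  0,  0,  0, -3]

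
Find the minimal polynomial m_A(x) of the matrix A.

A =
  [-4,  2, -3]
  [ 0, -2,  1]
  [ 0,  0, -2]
x^3 + 8*x^2 + 20*x + 16

The characteristic polynomial is χ_A(x) = (x + 2)^2*(x + 4), so the eigenvalues are known. The minimal polynomial is
  m_A(x) = Π_λ (x − λ)^{k_λ}
where k_λ is the size of the *largest* Jordan block for λ (equivalently, the smallest k with (A − λI)^k v = 0 for every generalised eigenvector v of λ).

  λ = -4: largest Jordan block has size 1, contributing (x + 4)
  λ = -2: largest Jordan block has size 2, contributing (x + 2)^2

So m_A(x) = (x + 2)^2*(x + 4) = x^3 + 8*x^2 + 20*x + 16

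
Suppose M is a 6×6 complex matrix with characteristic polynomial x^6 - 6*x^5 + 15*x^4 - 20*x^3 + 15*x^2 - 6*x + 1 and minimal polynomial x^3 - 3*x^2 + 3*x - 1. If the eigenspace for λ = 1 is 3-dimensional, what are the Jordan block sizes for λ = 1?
Block sizes for λ = 1: [3, 2, 1]

Step 1 — from the characteristic polynomial, algebraic multiplicity of λ = 1 is 6. From dim ker(M − (1)·I) = 3, there are exactly 3 Jordan blocks for λ = 1.
Step 2 — from the minimal polynomial, the factor (x − 1)^3 tells us the largest block for λ = 1 has size 3.
Step 3 — with total size 6, 3 blocks, and largest block 3, the block sizes (in nonincreasing order) are [3, 2, 1].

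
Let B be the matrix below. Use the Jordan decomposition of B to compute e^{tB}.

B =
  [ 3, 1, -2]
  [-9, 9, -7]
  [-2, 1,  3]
e^{tB} =
  [-t^2*exp(5*t)/2 - 2*t*exp(5*t) + exp(5*t), t*exp(5*t), t^2*exp(5*t)/2 - 2*t*exp(5*t)]
  [-2*t^2*exp(5*t) - 9*t*exp(5*t), 4*t*exp(5*t) + exp(5*t), 2*t^2*exp(5*t) - 7*t*exp(5*t)]
  [-t^2*exp(5*t)/2 - 2*t*exp(5*t), t*exp(5*t), t^2*exp(5*t)/2 - 2*t*exp(5*t) + exp(5*t)]

Strategy: write B = P · J · P⁻¹ where J is a Jordan canonical form, so e^{tB} = P · e^{tJ} · P⁻¹, and e^{tJ} can be computed block-by-block.

B has Jordan form
J =
  [5, 1, 0]
  [0, 5, 1]
  [0, 0, 5]
(up to reordering of blocks).

Per-block formulas:
  For a 3×3 Jordan block J_3(5): exp(t · J_3(5)) = e^(5t)·(I + t·N + (t^2/2)·N^2), where N is the 3×3 nilpotent shift.

After assembling e^{tJ} and conjugating by P, we get:

e^{tB} =
  [-t^2*exp(5*t)/2 - 2*t*exp(5*t) + exp(5*t), t*exp(5*t), t^2*exp(5*t)/2 - 2*t*exp(5*t)]
  [-2*t^2*exp(5*t) - 9*t*exp(5*t), 4*t*exp(5*t) + exp(5*t), 2*t^2*exp(5*t) - 7*t*exp(5*t)]
  [-t^2*exp(5*t)/2 - 2*t*exp(5*t), t*exp(5*t), t^2*exp(5*t)/2 - 2*t*exp(5*t) + exp(5*t)]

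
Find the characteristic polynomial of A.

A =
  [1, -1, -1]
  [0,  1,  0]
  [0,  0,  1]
x^3 - 3*x^2 + 3*x - 1

Expanding det(x·I − A) (e.g. by cofactor expansion or by noting that A is similar to its Jordan form J, which has the same characteristic polynomial as A) gives
  χ_A(x) = x^3 - 3*x^2 + 3*x - 1
which factors as (x - 1)^3. The eigenvalues (with algebraic multiplicities) are λ = 1 with multiplicity 3.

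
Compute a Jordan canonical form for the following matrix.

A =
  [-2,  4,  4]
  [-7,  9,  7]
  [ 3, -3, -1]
J_2(2) ⊕ J_1(2)

The characteristic polynomial is
  det(x·I − A) = x^3 - 6*x^2 + 12*x - 8 = (x - 2)^3

Eigenvalues and multiplicities (the geometric multiplicity of λ is n − rank(A − λI), which equals the number of Jordan blocks for λ):
  λ = 2: algebraic multiplicity = 3, geometric multiplicity = 2

Determining the block sizes for each eigenvalue:
  λ = 2: 2 blocks summing to 3 forces exactly one block of size 2 and the rest size 1 → block sizes [2, 1]

Assembling the blocks gives a Jordan form
J =
  [2, 1, 0]
  [0, 2, 0]
  [0, 0, 2]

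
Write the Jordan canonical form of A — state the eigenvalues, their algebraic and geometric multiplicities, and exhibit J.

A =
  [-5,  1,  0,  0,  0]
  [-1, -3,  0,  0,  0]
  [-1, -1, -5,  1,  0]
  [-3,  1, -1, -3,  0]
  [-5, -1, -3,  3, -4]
J_2(-4) ⊕ J_2(-4) ⊕ J_1(-4)

The characteristic polynomial is
  det(x·I − A) = x^5 + 20*x^4 + 160*x^3 + 640*x^2 + 1280*x + 1024 = (x + 4)^5

Eigenvalues and multiplicities (the geometric multiplicity of λ is n − rank(A − λI), which equals the number of Jordan blocks for λ):
  λ = -4: algebraic multiplicity = 5, geometric multiplicity = 3

Determining the block sizes for each eigenvalue:
  λ = -4: with am = 5 and gm = 3, the partition is not yet determined (e.g. several partitions of 5 into 3 parts exist). Let N = A − (-4)·I. Computing rank(N^1) = 2, rank(N^2) = 0; the number of blocks of size ≥ j is rank(N^{j−1}) − rank(N^j), giving [3, 2]. So we have 2 block(s) of size 2, 1 block(s) of size 1 → block sizes [2, 2, 1]

Assembling the blocks gives a Jordan form
J =
  [-4,  1,  0,  0,  0]
  [ 0, -4,  0,  0,  0]
  [ 0,  0, -4,  1,  0]
  [ 0,  0,  0, -4,  0]
  [ 0,  0,  0,  0, -4]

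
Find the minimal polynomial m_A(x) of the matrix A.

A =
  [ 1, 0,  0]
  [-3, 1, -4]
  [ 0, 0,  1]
x^2 - 2*x + 1

The characteristic polynomial is χ_A(x) = (x - 1)^3, so the eigenvalues are known. The minimal polynomial is
  m_A(x) = Π_λ (x − λ)^{k_λ}
where k_λ is the size of the *largest* Jordan block for λ (equivalently, the smallest k with (A − λI)^k v = 0 for every generalised eigenvector v of λ).

  λ = 1: largest Jordan block has size 2, contributing (x − 1)^2

So m_A(x) = (x - 1)^2 = x^2 - 2*x + 1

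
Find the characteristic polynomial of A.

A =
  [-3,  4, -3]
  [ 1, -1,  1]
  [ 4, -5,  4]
x^3

Expanding det(x·I − A) (e.g. by cofactor expansion or by noting that A is similar to its Jordan form J, which has the same characteristic polynomial as A) gives
  χ_A(x) = x^3
which factors as x^3. The eigenvalues (with algebraic multiplicities) are λ = 0 with multiplicity 3.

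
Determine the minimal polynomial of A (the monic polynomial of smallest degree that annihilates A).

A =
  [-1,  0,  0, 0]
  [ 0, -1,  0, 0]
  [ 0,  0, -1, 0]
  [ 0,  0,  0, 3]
x^2 - 2*x - 3

The characteristic polynomial is χ_A(x) = (x - 3)*(x + 1)^3, so the eigenvalues are known. The minimal polynomial is
  m_A(x) = Π_λ (x − λ)^{k_λ}
where k_λ is the size of the *largest* Jordan block for λ (equivalently, the smallest k with (A − λI)^k v = 0 for every generalised eigenvector v of λ).

  λ = -1: largest Jordan block has size 1, contributing (x + 1)
  λ = 3: largest Jordan block has size 1, contributing (x − 3)

So m_A(x) = (x - 3)*(x + 1) = x^2 - 2*x - 3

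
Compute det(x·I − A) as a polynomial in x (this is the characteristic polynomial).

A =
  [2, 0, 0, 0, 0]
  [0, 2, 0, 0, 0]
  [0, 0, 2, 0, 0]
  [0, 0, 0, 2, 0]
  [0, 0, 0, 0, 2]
x^5 - 10*x^4 + 40*x^3 - 80*x^2 + 80*x - 32

Expanding det(x·I − A) (e.g. by cofactor expansion or by noting that A is similar to its Jordan form J, which has the same characteristic polynomial as A) gives
  χ_A(x) = x^5 - 10*x^4 + 40*x^3 - 80*x^2 + 80*x - 32
which factors as (x - 2)^5. The eigenvalues (with algebraic multiplicities) are λ = 2 with multiplicity 5.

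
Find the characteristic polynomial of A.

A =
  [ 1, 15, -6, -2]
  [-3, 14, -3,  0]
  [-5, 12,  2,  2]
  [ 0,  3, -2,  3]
x^4 - 20*x^3 + 150*x^2 - 500*x + 625

Expanding det(x·I − A) (e.g. by cofactor expansion or by noting that A is similar to its Jordan form J, which has the same characteristic polynomial as A) gives
  χ_A(x) = x^4 - 20*x^3 + 150*x^2 - 500*x + 625
which factors as (x - 5)^4. The eigenvalues (with algebraic multiplicities) are λ = 5 with multiplicity 4.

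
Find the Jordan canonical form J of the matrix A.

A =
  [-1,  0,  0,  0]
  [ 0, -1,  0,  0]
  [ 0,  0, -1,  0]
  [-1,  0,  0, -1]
J_2(-1) ⊕ J_1(-1) ⊕ J_1(-1)

The characteristic polynomial is
  det(x·I − A) = x^4 + 4*x^3 + 6*x^2 + 4*x + 1 = (x + 1)^4

Eigenvalues and multiplicities (the geometric multiplicity of λ is n − rank(A − λI), which equals the number of Jordan blocks for λ):
  λ = -1: algebraic multiplicity = 4, geometric multiplicity = 3

Determining the block sizes for each eigenvalue:
  λ = -1: 3 blocks summing to 4 forces exactly one block of size 2 and the rest size 1 → block sizes [2, 1, 1]

Assembling the blocks gives a Jordan form
J =
  [-1,  1,  0,  0]
  [ 0, -1,  0,  0]
  [ 0,  0, -1,  0]
  [ 0,  0,  0, -1]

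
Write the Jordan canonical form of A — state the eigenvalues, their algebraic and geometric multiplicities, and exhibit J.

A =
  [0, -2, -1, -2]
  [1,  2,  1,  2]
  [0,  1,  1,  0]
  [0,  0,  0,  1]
J_3(1) ⊕ J_1(1)

The characteristic polynomial is
  det(x·I − A) = x^4 - 4*x^3 + 6*x^2 - 4*x + 1 = (x - 1)^4

Eigenvalues and multiplicities (the geometric multiplicity of λ is n − rank(A − λI), which equals the number of Jordan blocks for λ):
  λ = 1: algebraic multiplicity = 4, geometric multiplicity = 2

Determining the block sizes for each eigenvalue:
  λ = 1: with am = 4 and gm = 2, the partition is not yet determined (e.g. several partitions of 4 into 2 parts exist). Let N = A − (1)·I. Computing rank(N^1) = 2, rank(N^2) = 1, rank(N^3) = 0; the number of blocks of size ≥ j is rank(N^{j−1}) − rank(N^j), giving [2, 1, 1]. So we have 1 block(s) of size 3, 1 block(s) of size 1 → block sizes [3, 1]

Assembling the blocks gives a Jordan form
J =
  [1, 1, 0, 0]
  [0, 1, 1, 0]
  [0, 0, 1, 0]
  [0, 0, 0, 1]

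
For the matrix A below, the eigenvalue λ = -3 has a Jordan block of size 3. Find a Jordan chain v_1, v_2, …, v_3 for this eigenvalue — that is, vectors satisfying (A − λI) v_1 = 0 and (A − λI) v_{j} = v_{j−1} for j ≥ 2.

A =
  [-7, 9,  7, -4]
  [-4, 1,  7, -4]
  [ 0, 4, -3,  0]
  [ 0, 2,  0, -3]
A Jordan chain for λ = -3 of length 3:
v_1 = (-20, 0, -16, -8)ᵀ
v_2 = (-4, -4, 0, 0)ᵀ
v_3 = (1, 0, 0, 0)ᵀ

Let N = A − (-3)·I. We want v_3 with N^3 v_3 = 0 but N^2 v_3 ≠ 0; then v_{j-1} := N · v_j for j = 3, …, 2.

Pick v_3 = (1, 0, 0, 0)ᵀ.
Then v_2 = N · v_3 = (-4, -4, 0, 0)ᵀ.
Then v_1 = N · v_2 = (-20, 0, -16, -8)ᵀ.

Sanity check: (A − (-3)·I) v_1 = (0, 0, 0, 0)ᵀ = 0. ✓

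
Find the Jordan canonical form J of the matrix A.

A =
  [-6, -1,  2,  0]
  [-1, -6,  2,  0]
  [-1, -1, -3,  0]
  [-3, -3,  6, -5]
J_2(-5) ⊕ J_1(-5) ⊕ J_1(-5)

The characteristic polynomial is
  det(x·I − A) = x^4 + 20*x^3 + 150*x^2 + 500*x + 625 = (x + 5)^4

Eigenvalues and multiplicities (the geometric multiplicity of λ is n − rank(A − λI), which equals the number of Jordan blocks for λ):
  λ = -5: algebraic multiplicity = 4, geometric multiplicity = 3

Determining the block sizes for each eigenvalue:
  λ = -5: 3 blocks summing to 4 forces exactly one block of size 2 and the rest size 1 → block sizes [2, 1, 1]

Assembling the blocks gives a Jordan form
J =
  [-5,  1,  0,  0]
  [ 0, -5,  0,  0]
  [ 0,  0, -5,  0]
  [ 0,  0,  0, -5]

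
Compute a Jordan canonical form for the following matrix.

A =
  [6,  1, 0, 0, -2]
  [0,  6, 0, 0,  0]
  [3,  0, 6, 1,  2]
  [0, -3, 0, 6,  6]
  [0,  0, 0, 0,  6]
J_2(6) ⊕ J_2(6) ⊕ J_1(6)

The characteristic polynomial is
  det(x·I − A) = x^5 - 30*x^4 + 360*x^3 - 2160*x^2 + 6480*x - 7776 = (x - 6)^5

Eigenvalues and multiplicities (the geometric multiplicity of λ is n − rank(A − λI), which equals the number of Jordan blocks for λ):
  λ = 6: algebraic multiplicity = 5, geometric multiplicity = 3

Determining the block sizes for each eigenvalue:
  λ = 6: with am = 5 and gm = 3, the partition is not yet determined (e.g. several partitions of 5 into 3 parts exist). Let N = A − (6)·I. Computing rank(N^1) = 2, rank(N^2) = 0; the number of blocks of size ≥ j is rank(N^{j−1}) − rank(N^j), giving [3, 2]. So we have 2 block(s) of size 2, 1 block(s) of size 1 → block sizes [2, 2, 1]

Assembling the blocks gives a Jordan form
J =
  [6, 1, 0, 0, 0]
  [0, 6, 0, 0, 0]
  [0, 0, 6, 1, 0]
  [0, 0, 0, 6, 0]
  [0, 0, 0, 0, 6]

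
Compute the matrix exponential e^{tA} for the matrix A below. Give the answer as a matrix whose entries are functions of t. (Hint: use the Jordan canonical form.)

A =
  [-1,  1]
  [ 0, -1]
e^{tA} =
  [exp(-t), t*exp(-t)]
  [0, exp(-t)]

Strategy: write A = P · J · P⁻¹ where J is a Jordan canonical form, so e^{tA} = P · e^{tJ} · P⁻¹, and e^{tJ} can be computed block-by-block.

A has Jordan form
J =
  [-1,  1]
  [ 0, -1]
(up to reordering of blocks).

Per-block formulas:
  For a 2×2 Jordan block J_2(-1): exp(t · J_2(-1)) = e^(-1t)·(I + t·N), where N is the 2×2 nilpotent shift.

After assembling e^{tJ} and conjugating by P, we get:

e^{tA} =
  [exp(-t), t*exp(-t)]
  [0, exp(-t)]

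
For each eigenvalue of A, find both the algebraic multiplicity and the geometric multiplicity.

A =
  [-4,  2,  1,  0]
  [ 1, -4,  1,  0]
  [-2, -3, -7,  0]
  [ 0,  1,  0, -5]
λ = -5: alg = 4, geom = 2

Step 1 — factor the characteristic polynomial to read off the algebraic multiplicities:
  χ_A(x) = (x + 5)^4

Step 2 — compute geometric multiplicities via the rank-nullity identity g(λ) = n − rank(A − λI):
  rank(A − (-5)·I) = 2, so dim ker(A − (-5)·I) = n − 2 = 2

Summary:
  λ = -5: algebraic multiplicity = 4, geometric multiplicity = 2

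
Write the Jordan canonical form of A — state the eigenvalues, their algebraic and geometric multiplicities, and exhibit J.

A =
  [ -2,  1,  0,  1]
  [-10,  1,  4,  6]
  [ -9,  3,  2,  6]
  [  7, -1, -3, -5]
J_3(-1) ⊕ J_1(-1)

The characteristic polynomial is
  det(x·I − A) = x^4 + 4*x^3 + 6*x^2 + 4*x + 1 = (x + 1)^4

Eigenvalues and multiplicities (the geometric multiplicity of λ is n − rank(A − λI), which equals the number of Jordan blocks for λ):
  λ = -1: algebraic multiplicity = 4, geometric multiplicity = 2

Determining the block sizes for each eigenvalue:
  λ = -1: with am = 4 and gm = 2, the partition is not yet determined (e.g. several partitions of 4 into 2 parts exist). Let N = A − (-1)·I. Computing rank(N^1) = 2, rank(N^2) = 1, rank(N^3) = 0; the number of blocks of size ≥ j is rank(N^{j−1}) − rank(N^j), giving [2, 1, 1]. So we have 1 block(s) of size 3, 1 block(s) of size 1 → block sizes [3, 1]

Assembling the blocks gives a Jordan form
J =
  [-1,  1,  0,  0]
  [ 0, -1,  1,  0]
  [ 0,  0, -1,  0]
  [ 0,  0,  0, -1]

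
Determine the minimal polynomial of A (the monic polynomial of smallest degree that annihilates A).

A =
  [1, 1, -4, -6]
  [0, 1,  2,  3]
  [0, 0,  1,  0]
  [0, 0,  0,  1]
x^3 - 3*x^2 + 3*x - 1

The characteristic polynomial is χ_A(x) = (x - 1)^4, so the eigenvalues are known. The minimal polynomial is
  m_A(x) = Π_λ (x − λ)^{k_λ}
where k_λ is the size of the *largest* Jordan block for λ (equivalently, the smallest k with (A − λI)^k v = 0 for every generalised eigenvector v of λ).

  λ = 1: largest Jordan block has size 3, contributing (x − 1)^3

So m_A(x) = (x - 1)^3 = x^3 - 3*x^2 + 3*x - 1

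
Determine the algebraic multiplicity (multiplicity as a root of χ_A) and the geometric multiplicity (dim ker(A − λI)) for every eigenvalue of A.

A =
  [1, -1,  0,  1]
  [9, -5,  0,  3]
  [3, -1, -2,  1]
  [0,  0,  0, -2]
λ = -2: alg = 4, geom = 3

Step 1 — factor the characteristic polynomial to read off the algebraic multiplicities:
  χ_A(x) = (x + 2)^4

Step 2 — compute geometric multiplicities via the rank-nullity identity g(λ) = n − rank(A − λI):
  rank(A − (-2)·I) = 1, so dim ker(A − (-2)·I) = n − 1 = 3

Summary:
  λ = -2: algebraic multiplicity = 4, geometric multiplicity = 3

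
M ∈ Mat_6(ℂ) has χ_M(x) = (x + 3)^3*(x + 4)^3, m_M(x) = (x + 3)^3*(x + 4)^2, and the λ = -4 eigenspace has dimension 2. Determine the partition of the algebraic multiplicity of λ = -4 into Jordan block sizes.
Block sizes for λ = -4: [2, 1]

Step 1 — from the characteristic polynomial, algebraic multiplicity of λ = -4 is 3. From dim ker(M − (-4)·I) = 2, there are exactly 2 Jordan blocks for λ = -4.
Step 2 — from the minimal polynomial, the factor (x + 4)^2 tells us the largest block for λ = -4 has size 2.
Step 3 — with total size 3, 2 blocks, and largest block 2, the block sizes (in nonincreasing order) are [2, 1].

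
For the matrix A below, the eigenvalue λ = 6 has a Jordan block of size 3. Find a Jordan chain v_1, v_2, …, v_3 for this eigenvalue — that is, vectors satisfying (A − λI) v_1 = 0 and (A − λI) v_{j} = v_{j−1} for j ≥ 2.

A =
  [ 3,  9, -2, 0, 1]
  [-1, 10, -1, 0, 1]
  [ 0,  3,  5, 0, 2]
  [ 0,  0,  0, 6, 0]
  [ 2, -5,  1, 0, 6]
A Jordan chain for λ = 6 of length 3:
v_1 = (2, 1, 1, 0, -1)ᵀ
v_2 = (-3, -1, 0, 0, 2)ᵀ
v_3 = (1, 0, 0, 0, 0)ᵀ

Let N = A − (6)·I. We want v_3 with N^3 v_3 = 0 but N^2 v_3 ≠ 0; then v_{j-1} := N · v_j for j = 3, …, 2.

Pick v_3 = (1, 0, 0, 0, 0)ᵀ.
Then v_2 = N · v_3 = (-3, -1, 0, 0, 2)ᵀ.
Then v_1 = N · v_2 = (2, 1, 1, 0, -1)ᵀ.

Sanity check: (A − (6)·I) v_1 = (0, 0, 0, 0, 0)ᵀ = 0. ✓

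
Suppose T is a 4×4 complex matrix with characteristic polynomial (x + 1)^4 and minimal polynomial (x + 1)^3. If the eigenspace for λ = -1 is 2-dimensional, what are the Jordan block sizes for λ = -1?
Block sizes for λ = -1: [3, 1]

Step 1 — from the characteristic polynomial, algebraic multiplicity of λ = -1 is 4. From dim ker(T − (-1)·I) = 2, there are exactly 2 Jordan blocks for λ = -1.
Step 2 — from the minimal polynomial, the factor (x + 1)^3 tells us the largest block for λ = -1 has size 3.
Step 3 — with total size 4, 2 blocks, and largest block 3, the block sizes (in nonincreasing order) are [3, 1].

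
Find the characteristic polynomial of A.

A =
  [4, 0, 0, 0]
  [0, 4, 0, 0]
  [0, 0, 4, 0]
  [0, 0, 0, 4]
x^4 - 16*x^3 + 96*x^2 - 256*x + 256

Expanding det(x·I − A) (e.g. by cofactor expansion or by noting that A is similar to its Jordan form J, which has the same characteristic polynomial as A) gives
  χ_A(x) = x^4 - 16*x^3 + 96*x^2 - 256*x + 256
which factors as (x - 4)^4. The eigenvalues (with algebraic multiplicities) are λ = 4 with multiplicity 4.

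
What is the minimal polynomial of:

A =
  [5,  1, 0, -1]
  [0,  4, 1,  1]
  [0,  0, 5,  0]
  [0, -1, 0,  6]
x^3 - 15*x^2 + 75*x - 125

The characteristic polynomial is χ_A(x) = (x - 5)^4, so the eigenvalues are known. The minimal polynomial is
  m_A(x) = Π_λ (x − λ)^{k_λ}
where k_λ is the size of the *largest* Jordan block for λ (equivalently, the smallest k with (A − λI)^k v = 0 for every generalised eigenvector v of λ).

  λ = 5: largest Jordan block has size 3, contributing (x − 5)^3

So m_A(x) = (x - 5)^3 = x^3 - 15*x^2 + 75*x - 125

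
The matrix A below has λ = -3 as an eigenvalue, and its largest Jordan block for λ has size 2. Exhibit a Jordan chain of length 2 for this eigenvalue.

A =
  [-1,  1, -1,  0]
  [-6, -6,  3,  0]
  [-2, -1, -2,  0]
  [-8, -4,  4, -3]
A Jordan chain for λ = -3 of length 2:
v_1 = (2, -6, -2, -8)ᵀ
v_2 = (1, 0, 0, 0)ᵀ

Let N = A − (-3)·I. We want v_2 with N^2 v_2 = 0 but N^1 v_2 ≠ 0; then v_{j-1} := N · v_j for j = 2, …, 2.

Pick v_2 = (1, 0, 0, 0)ᵀ.
Then v_1 = N · v_2 = (2, -6, -2, -8)ᵀ.

Sanity check: (A − (-3)·I) v_1 = (0, 0, 0, 0)ᵀ = 0. ✓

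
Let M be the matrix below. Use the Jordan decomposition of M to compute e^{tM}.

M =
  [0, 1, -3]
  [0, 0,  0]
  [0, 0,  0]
e^{tM} =
  [1, t, -3*t]
  [0, 1, 0]
  [0, 0, 1]

Strategy: write M = P · J · P⁻¹ where J is a Jordan canonical form, so e^{tM} = P · e^{tJ} · P⁻¹, and e^{tJ} can be computed block-by-block.

M has Jordan form
J =
  [0, 1, 0]
  [0, 0, 0]
  [0, 0, 0]
(up to reordering of blocks).

Per-block formulas:
  For a 2×2 Jordan block J_2(0): exp(t · J_2(0)) = e^(0t)·(I + t·N), where N is the 2×2 nilpotent shift.
  For a 1×1 block at λ = 0: exp(t · [0]) = [e^(0t)].

After assembling e^{tJ} and conjugating by P, we get:

e^{tM} =
  [1, t, -3*t]
  [0, 1, 0]
  [0, 0, 1]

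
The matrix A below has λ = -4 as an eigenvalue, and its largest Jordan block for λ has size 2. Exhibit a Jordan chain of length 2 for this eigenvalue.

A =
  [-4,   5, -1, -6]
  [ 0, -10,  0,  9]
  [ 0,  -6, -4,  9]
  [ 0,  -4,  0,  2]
A Jordan chain for λ = -4 of length 2:
v_1 = (5, -6, -6, -4)ᵀ
v_2 = (0, 1, 0, 0)ᵀ

Let N = A − (-4)·I. We want v_2 with N^2 v_2 = 0 but N^1 v_2 ≠ 0; then v_{j-1} := N · v_j for j = 2, …, 2.

Pick v_2 = (0, 1, 0, 0)ᵀ.
Then v_1 = N · v_2 = (5, -6, -6, -4)ᵀ.

Sanity check: (A − (-4)·I) v_1 = (0, 0, 0, 0)ᵀ = 0. ✓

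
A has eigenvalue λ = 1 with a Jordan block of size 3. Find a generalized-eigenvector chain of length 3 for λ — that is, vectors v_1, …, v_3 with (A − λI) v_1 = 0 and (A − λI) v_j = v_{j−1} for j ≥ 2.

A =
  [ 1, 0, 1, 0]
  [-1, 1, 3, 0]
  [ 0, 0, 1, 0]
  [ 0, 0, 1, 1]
A Jordan chain for λ = 1 of length 3:
v_1 = (0, -1, 0, 0)ᵀ
v_2 = (1, 3, 0, 1)ᵀ
v_3 = (0, 0, 1, 0)ᵀ

Let N = A − (1)·I. We want v_3 with N^3 v_3 = 0 but N^2 v_3 ≠ 0; then v_{j-1} := N · v_j for j = 3, …, 2.

Pick v_3 = (0, 0, 1, 0)ᵀ.
Then v_2 = N · v_3 = (1, 3, 0, 1)ᵀ.
Then v_1 = N · v_2 = (0, -1, 0, 0)ᵀ.

Sanity check: (A − (1)·I) v_1 = (0, 0, 0, 0)ᵀ = 0. ✓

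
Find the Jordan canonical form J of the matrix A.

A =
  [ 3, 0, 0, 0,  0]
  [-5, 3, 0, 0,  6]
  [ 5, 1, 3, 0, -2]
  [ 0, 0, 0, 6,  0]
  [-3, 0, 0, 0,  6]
J_3(3) ⊕ J_1(6) ⊕ J_1(6)

The characteristic polynomial is
  det(x·I − A) = x^5 - 21*x^4 + 171*x^3 - 675*x^2 + 1296*x - 972 = (x - 6)^2*(x - 3)^3

Eigenvalues and multiplicities (the geometric multiplicity of λ is n − rank(A − λI), which equals the number of Jordan blocks for λ):
  λ = 3: algebraic multiplicity = 3, geometric multiplicity = 1
  λ = 6: algebraic multiplicity = 2, geometric multiplicity = 2

Determining the block sizes for each eigenvalue:
  λ = 3: one block (gm = 1), so the single block has size am = 3 → block sizes [3]
  λ = 6: gm = am = 2, so every block has size 1 → block sizes [1, 1]

Assembling the blocks gives a Jordan form
J =
  [3, 1, 0, 0, 0]
  [0, 3, 1, 0, 0]
  [0, 0, 3, 0, 0]
  [0, 0, 0, 6, 0]
  [0, 0, 0, 0, 6]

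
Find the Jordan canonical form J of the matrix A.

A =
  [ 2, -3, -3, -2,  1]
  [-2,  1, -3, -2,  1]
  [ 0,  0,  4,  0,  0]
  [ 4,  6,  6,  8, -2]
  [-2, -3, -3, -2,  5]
J_2(4) ⊕ J_1(4) ⊕ J_1(4) ⊕ J_1(4)

The characteristic polynomial is
  det(x·I − A) = x^5 - 20*x^4 + 160*x^3 - 640*x^2 + 1280*x - 1024 = (x - 4)^5

Eigenvalues and multiplicities (the geometric multiplicity of λ is n − rank(A − λI), which equals the number of Jordan blocks for λ):
  λ = 4: algebraic multiplicity = 5, geometric multiplicity = 4

Determining the block sizes for each eigenvalue:
  λ = 4: 4 blocks summing to 5 forces exactly one block of size 2 and the rest size 1 → block sizes [2, 1, 1, 1]

Assembling the blocks gives a Jordan form
J =
  [4, 1, 0, 0, 0]
  [0, 4, 0, 0, 0]
  [0, 0, 4, 0, 0]
  [0, 0, 0, 4, 0]
  [0, 0, 0, 0, 4]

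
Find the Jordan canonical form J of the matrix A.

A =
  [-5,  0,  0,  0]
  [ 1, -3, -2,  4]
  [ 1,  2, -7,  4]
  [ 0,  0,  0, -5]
J_2(-5) ⊕ J_1(-5) ⊕ J_1(-5)

The characteristic polynomial is
  det(x·I − A) = x^4 + 20*x^3 + 150*x^2 + 500*x + 625 = (x + 5)^4

Eigenvalues and multiplicities (the geometric multiplicity of λ is n − rank(A − λI), which equals the number of Jordan blocks for λ):
  λ = -5: algebraic multiplicity = 4, geometric multiplicity = 3

Determining the block sizes for each eigenvalue:
  λ = -5: 3 blocks summing to 4 forces exactly one block of size 2 and the rest size 1 → block sizes [2, 1, 1]

Assembling the blocks gives a Jordan form
J =
  [-5,  1,  0,  0]
  [ 0, -5,  0,  0]
  [ 0,  0, -5,  0]
  [ 0,  0,  0, -5]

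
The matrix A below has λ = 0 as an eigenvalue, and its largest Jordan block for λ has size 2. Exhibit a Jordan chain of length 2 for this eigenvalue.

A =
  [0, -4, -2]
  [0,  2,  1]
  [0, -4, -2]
A Jordan chain for λ = 0 of length 2:
v_1 = (-4, 2, -4)ᵀ
v_2 = (0, 1, 0)ᵀ

Let N = A − (0)·I. We want v_2 with N^2 v_2 = 0 but N^1 v_2 ≠ 0; then v_{j-1} := N · v_j for j = 2, …, 2.

Pick v_2 = (0, 1, 0)ᵀ.
Then v_1 = N · v_2 = (-4, 2, -4)ᵀ.

Sanity check: (A − (0)·I) v_1 = (0, 0, 0)ᵀ = 0. ✓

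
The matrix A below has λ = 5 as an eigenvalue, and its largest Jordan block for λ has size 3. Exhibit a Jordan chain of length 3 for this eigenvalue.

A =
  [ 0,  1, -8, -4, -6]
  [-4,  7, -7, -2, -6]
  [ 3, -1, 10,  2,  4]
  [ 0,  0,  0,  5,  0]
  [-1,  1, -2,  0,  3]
A Jordan chain for λ = 5 of length 3:
v_1 = (3, -3, 0, 0, -3)ᵀ
v_2 = (-5, -4, 3, 0, -1)ᵀ
v_3 = (1, 0, 0, 0, 0)ᵀ

Let N = A − (5)·I. We want v_3 with N^3 v_3 = 0 but N^2 v_3 ≠ 0; then v_{j-1} := N · v_j for j = 3, …, 2.

Pick v_3 = (1, 0, 0, 0, 0)ᵀ.
Then v_2 = N · v_3 = (-5, -4, 3, 0, -1)ᵀ.
Then v_1 = N · v_2 = (3, -3, 0, 0, -3)ᵀ.

Sanity check: (A − (5)·I) v_1 = (0, 0, 0, 0, 0)ᵀ = 0. ✓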